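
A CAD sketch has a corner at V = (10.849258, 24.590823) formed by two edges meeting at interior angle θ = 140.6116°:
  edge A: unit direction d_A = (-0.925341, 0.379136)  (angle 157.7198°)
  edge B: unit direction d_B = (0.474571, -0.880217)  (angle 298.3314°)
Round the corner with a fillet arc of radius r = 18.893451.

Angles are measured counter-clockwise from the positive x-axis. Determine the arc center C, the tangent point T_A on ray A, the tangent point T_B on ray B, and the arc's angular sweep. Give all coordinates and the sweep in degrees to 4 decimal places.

center=(-2.5717,9.6719) T_A=(4.5915,27.1548) T_B=(14.0586,18.6382) sweep=39.3884

bisector direction at 228.0256° = (-0.668798,-0.743444)
center distance |VC| = r/sin(θ/2) = 18.893451/sin(70.3058°) = 20.067294
C = V + |VC|·bis = (-2.5717,9.6719)
T_A = V + ((C−V)·d_A)·d_A = V + 6.7627·d_A = (4.5915,27.1548)
T_B = V + ((C−V)·d_B)·d_B = V + 6.7627·d_B = (14.0586,18.6382)
sweep = 180° − θ = 39.3884°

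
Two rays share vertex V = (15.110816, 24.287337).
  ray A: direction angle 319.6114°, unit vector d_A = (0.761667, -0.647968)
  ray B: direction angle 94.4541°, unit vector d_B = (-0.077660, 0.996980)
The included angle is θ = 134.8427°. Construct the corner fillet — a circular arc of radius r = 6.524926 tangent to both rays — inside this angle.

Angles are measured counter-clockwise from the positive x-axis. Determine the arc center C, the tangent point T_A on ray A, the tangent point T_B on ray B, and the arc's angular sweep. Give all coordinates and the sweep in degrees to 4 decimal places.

bisector direction at 27.0328° = (0.890747,0.454500)
center distance |VC| = r/sin(θ/2) = 6.524926/sin(67.4214°) = 7.066554
C = V + |VC|·bis = (21.4053,27.4991)
T_A = V + ((C−V)·d_A)·d_A = V + 2.7132·d_A = (17.1774,22.5293)
T_B = V + ((C−V)·d_B)·d_B = V + 2.7132·d_B = (14.9001,26.9924)
sweep = 180° − θ = 45.1573°

center=(21.4053,27.4991) T_A=(17.1774,22.5293) T_B=(14.9001,26.9924) sweep=45.1573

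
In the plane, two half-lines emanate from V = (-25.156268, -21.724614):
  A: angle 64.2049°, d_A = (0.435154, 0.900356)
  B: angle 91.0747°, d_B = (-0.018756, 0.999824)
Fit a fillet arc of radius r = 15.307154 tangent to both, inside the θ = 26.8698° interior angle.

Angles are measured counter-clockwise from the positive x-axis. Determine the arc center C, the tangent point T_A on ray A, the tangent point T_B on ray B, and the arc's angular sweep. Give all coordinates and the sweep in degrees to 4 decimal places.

bisector direction at 77.6398° = (0.214057,0.976821)
center distance |VC| = r/sin(θ/2) = 15.307154/sin(13.4349°) = 65.882447
C = V + |VC|·bis = (-11.0537,42.6308)
T_A = V + ((C−V)·d_A)·d_A = V + 64.0795·d_A = (2.7282,35.9698)
T_B = V + ((C−V)·d_B)·d_B = V + 64.0795·d_B = (-26.3581,42.3437)
sweep = 180° − θ = 153.1302°

center=(-11.0537,42.6308) T_A=(2.7282,35.9698) T_B=(-26.3581,42.3437) sweep=153.1302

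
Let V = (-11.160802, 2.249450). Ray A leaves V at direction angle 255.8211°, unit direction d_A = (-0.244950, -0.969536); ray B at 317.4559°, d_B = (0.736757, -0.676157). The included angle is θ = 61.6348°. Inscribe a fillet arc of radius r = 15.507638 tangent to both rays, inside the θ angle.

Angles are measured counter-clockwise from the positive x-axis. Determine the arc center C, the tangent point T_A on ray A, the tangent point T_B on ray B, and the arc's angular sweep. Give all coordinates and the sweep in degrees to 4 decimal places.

bisector direction at 286.6385° = (0.286332,-0.958130)
center distance |VC| = r/sin(θ/2) = 15.507638/sin(30.8174°) = 30.270400
C = V + |VC|·bis = (-2.4934,-26.7535)
T_A = V + ((C−V)·d_A)·d_A = V + 25.9964·d_A = (-17.5286,-22.9549)
T_B = V + ((C−V)·d_B)·d_B = V + 25.9964·d_B = (7.9922,-15.3282)
sweep = 180° − θ = 118.3652°

center=(-2.4934,-26.7535) T_A=(-17.5286,-22.9549) T_B=(7.9922,-15.3282) sweep=118.3652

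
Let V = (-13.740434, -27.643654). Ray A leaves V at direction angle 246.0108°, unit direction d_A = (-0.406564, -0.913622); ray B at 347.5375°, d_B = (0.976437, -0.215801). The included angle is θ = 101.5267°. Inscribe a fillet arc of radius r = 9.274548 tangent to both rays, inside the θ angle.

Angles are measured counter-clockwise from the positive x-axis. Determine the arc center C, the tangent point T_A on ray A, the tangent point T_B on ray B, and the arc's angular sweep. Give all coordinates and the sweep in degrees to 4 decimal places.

center=(-8.3463,-38.3341) T_A=(-16.8198,-34.5634) T_B=(-6.3449,-29.2781) sweep=78.4733

bisector direction at 296.7741° = (0.450475,-0.892789)
center distance |VC| = r/sin(θ/2) = 9.274548/sin(50.7634°) = 11.974265
C = V + |VC|·bis = (-8.3463,-38.3341)
T_A = V + ((C−V)·d_A)·d_A = V + 7.5740·d_A = (-16.8198,-34.5634)
T_B = V + ((C−V)·d_B)·d_B = V + 7.5740·d_B = (-6.3449,-29.2781)
sweep = 180° − θ = 78.4733°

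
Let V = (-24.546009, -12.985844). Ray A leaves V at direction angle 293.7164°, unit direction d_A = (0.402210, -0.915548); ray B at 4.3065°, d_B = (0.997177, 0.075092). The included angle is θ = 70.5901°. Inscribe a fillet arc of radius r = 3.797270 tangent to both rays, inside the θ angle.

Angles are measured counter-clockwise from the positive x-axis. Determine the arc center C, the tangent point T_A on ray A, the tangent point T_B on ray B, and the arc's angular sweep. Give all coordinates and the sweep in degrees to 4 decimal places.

center=(-18.9120,-16.3696) T_A=(-22.3885,-17.8969) T_B=(-19.1971,-12.5830) sweep=109.4099

bisector direction at 329.0115° = (0.857270,-0.514867)
center distance |VC| = r/sin(θ/2) = 3.797270/sin(35.2951°) = 6.572092
C = V + |VC|·bis = (-18.9120,-16.3696)
T_A = V + ((C−V)·d_A)·d_A = V + 5.3641·d_A = (-22.3885,-17.8969)
T_B = V + ((C−V)·d_B)·d_B = V + 5.3641·d_B = (-19.1971,-12.5830)
sweep = 180° − θ = 109.4099°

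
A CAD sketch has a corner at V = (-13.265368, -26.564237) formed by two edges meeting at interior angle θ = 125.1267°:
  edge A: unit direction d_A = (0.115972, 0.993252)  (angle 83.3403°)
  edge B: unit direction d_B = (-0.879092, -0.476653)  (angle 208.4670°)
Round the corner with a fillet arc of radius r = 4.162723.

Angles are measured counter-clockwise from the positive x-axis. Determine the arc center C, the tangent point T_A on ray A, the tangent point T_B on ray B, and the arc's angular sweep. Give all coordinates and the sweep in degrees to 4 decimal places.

bisector direction at 145.9037° = (-0.828096,0.560586)
center distance |VC| = r/sin(θ/2) = 4.162723/sin(62.5633°) = 4.690282
C = V + |VC|·bis = (-17.1494,-23.9349)
T_A = V + ((C−V)·d_A)·d_A = V + 2.1611·d_A = (-13.0147,-24.4177)
T_B = V + ((C−V)·d_B)·d_B = V + 2.1611·d_B = (-15.1652,-27.5943)
sweep = 180° − θ = 54.8733°

center=(-17.1494,-23.9349) T_A=(-13.0147,-24.4177) T_B=(-15.1652,-27.5943) sweep=54.8733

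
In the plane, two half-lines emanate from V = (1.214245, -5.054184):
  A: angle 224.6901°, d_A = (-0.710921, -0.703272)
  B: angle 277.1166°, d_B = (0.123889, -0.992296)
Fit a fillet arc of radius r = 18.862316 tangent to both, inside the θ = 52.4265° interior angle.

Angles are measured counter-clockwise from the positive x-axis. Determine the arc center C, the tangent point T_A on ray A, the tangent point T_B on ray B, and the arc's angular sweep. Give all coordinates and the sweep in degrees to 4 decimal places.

bisector direction at 250.9034° = (-0.327163,-0.944968)
center distance |VC| = r/sin(θ/2) = 18.862316/sin(26.2132°) = 42.702618
C = V + |VC|·bis = (-12.7565,-45.4068)
T_A = V + ((C−V)·d_A)·d_A = V + 38.3109·d_A = (-26.0218,-31.9972)
T_B = V + ((C−V)·d_B)·d_B = V + 38.3109·d_B = (5.9605,-43.0700)
sweep = 180° − θ = 127.5735°

center=(-12.7565,-45.4068) T_A=(-26.0218,-31.9972) T_B=(5.9605,-43.0700) sweep=127.5735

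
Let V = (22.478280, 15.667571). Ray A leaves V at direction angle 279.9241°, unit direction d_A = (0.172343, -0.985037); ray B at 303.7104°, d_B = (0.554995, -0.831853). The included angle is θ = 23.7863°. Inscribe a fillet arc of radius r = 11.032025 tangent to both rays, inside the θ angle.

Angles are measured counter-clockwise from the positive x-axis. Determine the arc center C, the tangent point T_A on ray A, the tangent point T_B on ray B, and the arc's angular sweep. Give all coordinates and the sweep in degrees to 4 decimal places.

center=(42.3729,-34.0291) T_A=(31.5059,-35.9304) T_B=(51.5499,-27.9064) sweep=156.2137

bisector direction at 291.8173° = (0.371647,-0.928374)
center distance |VC| = r/sin(θ/2) = 11.032025/sin(11.8932°) = 53.530860
C = V + |VC|·bis = (42.3729,-34.0291)
T_A = V + ((C−V)·d_A)·d_A = V + 52.3817·d_A = (31.5059,-35.9304)
T_B = V + ((C−V)·d_B)·d_B = V + 52.3817·d_B = (51.5499,-27.9064)
sweep = 180° − θ = 156.2137°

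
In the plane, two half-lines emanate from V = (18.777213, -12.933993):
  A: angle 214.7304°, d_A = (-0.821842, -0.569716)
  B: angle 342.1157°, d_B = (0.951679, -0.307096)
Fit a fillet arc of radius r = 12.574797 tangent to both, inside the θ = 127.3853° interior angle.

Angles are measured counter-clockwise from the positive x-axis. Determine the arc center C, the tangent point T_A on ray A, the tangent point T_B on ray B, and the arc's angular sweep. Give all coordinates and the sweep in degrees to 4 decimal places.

bisector direction at 278.4230° = (0.146481,-0.989213)
center distance |VC| = r/sin(θ/2) = 12.574797/sin(63.6927°) = 14.027646
C = V + |VC|·bis = (20.8320,-26.8103)
T_A = V + ((C−V)·d_A)·d_A = V + 6.2169·d_A = (13.6679,-16.4758)
T_B = V + ((C−V)·d_B)·d_B = V + 6.2169·d_B = (24.6937,-14.8432)
sweep = 180° − θ = 52.6147°

center=(20.8320,-26.8103) T_A=(13.6679,-16.4758) T_B=(24.6937,-14.8432) sweep=52.6147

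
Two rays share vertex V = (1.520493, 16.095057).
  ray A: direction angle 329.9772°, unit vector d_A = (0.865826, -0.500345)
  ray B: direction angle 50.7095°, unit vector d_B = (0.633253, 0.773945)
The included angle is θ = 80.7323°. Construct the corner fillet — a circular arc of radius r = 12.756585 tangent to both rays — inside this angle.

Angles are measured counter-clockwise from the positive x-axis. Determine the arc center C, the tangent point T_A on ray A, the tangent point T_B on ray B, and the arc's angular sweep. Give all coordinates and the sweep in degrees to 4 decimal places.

center=(20.8965,19.6314) T_A=(14.5139,8.5864) T_B=(11.0236,27.7096) sweep=99.2677

bisector direction at 10.3434° = (0.983749,0.179547)
center distance |VC| = r/sin(θ/2) = 12.756585/sin(40.3661°) = 19.696122
C = V + |VC|·bis = (20.8965,19.6314)
T_A = V + ((C−V)·d_A)·d_A = V + 15.0069·d_A = (14.5139,8.5864)
T_B = V + ((C−V)·d_B)·d_B = V + 15.0069·d_B = (11.0236,27.7096)
sweep = 180° − θ = 99.2677°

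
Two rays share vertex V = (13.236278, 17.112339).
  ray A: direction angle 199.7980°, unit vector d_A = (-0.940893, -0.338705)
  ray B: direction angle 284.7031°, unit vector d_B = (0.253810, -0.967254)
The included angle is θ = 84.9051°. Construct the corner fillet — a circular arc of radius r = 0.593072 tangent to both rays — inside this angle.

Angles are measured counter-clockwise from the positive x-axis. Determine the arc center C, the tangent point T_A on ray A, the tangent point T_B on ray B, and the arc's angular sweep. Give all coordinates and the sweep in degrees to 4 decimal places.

center=(12.8272,16.3347) T_A=(12.6263,16.8928) T_B=(13.4008,16.4853) sweep=95.0949

bisector direction at 242.2505° = (-0.465606,-0.884992)
center distance |VC| = r/sin(θ/2) = 0.593072/sin(42.4526°) = 0.878652
C = V + |VC|·bis = (12.8272,16.3347)
T_A = V + ((C−V)·d_A)·d_A = V + 0.6483·d_A = (12.6263,16.8928)
T_B = V + ((C−V)·d_B)·d_B = V + 0.6483·d_B = (13.4008,16.4853)
sweep = 180° − θ = 95.0949°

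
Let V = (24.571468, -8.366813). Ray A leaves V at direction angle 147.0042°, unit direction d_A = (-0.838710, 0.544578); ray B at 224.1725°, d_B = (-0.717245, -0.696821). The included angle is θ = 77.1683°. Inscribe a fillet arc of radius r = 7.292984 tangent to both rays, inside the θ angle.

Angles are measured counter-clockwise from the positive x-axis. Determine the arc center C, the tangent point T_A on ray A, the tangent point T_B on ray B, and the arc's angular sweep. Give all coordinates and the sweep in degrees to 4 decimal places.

center=(12.9333,-9.5056) T_A=(16.9049,-3.3889) T_B=(18.0152,-14.7364) sweep=102.8317

bisector direction at 185.5883° = (-0.995247,-0.097381)
center distance |VC| = r/sin(θ/2) = 7.292984/sin(38.5842°) = 11.693783
C = V + |VC|·bis = (12.9333,-9.5056)
T_A = V + ((C−V)·d_A)·d_A = V + 9.1409·d_A = (16.9049,-3.3889)
T_B = V + ((C−V)·d_B)·d_B = V + 9.1409·d_B = (18.0152,-14.7364)
sweep = 180° − θ = 102.8317°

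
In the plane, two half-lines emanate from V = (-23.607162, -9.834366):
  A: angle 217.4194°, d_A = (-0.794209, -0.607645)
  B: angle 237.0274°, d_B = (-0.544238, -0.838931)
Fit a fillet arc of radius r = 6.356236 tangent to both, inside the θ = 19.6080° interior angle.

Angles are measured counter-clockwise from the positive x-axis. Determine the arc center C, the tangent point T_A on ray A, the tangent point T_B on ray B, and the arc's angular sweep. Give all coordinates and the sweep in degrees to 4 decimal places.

center=(-48.9585,-37.2338) T_A=(-52.8208,-32.1856) T_B=(-43.6261,-40.6931) sweep=160.3920

bisector direction at 227.2234° = (-0.679142,-0.734007)
center distance |VC| = r/sin(θ/2) = 6.356236/sin(9.8040°) = 37.328516
C = V + |VC|·bis = (-48.9585,-37.2338)
T_A = V + ((C−V)·d_A)·d_A = V + 36.7834·d_A = (-52.8208,-32.1856)
T_B = V + ((C−V)·d_B)·d_B = V + 36.7834·d_B = (-43.6261,-40.6931)
sweep = 180° − θ = 160.3920°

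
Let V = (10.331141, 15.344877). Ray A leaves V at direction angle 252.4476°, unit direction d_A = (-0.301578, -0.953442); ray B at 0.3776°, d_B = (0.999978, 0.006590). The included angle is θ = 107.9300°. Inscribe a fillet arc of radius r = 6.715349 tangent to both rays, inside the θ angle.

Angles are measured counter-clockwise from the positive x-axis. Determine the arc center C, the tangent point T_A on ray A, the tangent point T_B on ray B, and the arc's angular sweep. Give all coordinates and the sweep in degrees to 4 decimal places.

bisector direction at 306.4126° = (0.593596,-0.804763)
center distance |VC| = r/sin(θ/2) = 6.715349/sin(53.9650°) = 8.304315
C = V + |VC|·bis = (15.2605,8.6619)
T_A = V + ((C−V)·d_A)·d_A = V + 4.8853·d_A = (8.8579,10.6871)
T_B = V + ((C−V)·d_B)·d_B = V + 4.8853·d_B = (15.2163,15.3771)
sweep = 180° − θ = 72.0700°

center=(15.2605,8.6619) T_A=(8.8579,10.6871) T_B=(15.2163,15.3771) sweep=72.0700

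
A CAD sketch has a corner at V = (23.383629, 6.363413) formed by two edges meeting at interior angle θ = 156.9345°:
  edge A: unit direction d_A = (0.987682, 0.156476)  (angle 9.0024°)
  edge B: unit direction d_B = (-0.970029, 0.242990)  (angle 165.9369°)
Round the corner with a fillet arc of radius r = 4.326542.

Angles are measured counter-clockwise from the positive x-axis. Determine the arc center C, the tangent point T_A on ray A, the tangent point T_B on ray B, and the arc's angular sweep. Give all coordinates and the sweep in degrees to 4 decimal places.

bisector direction at 87.4697° = (0.044149,0.999025)
center distance |VC| = r/sin(θ/2) = 4.326542/sin(78.4673°) = 4.415692
C = V + |VC|·bis = (23.5786,10.7748)
T_A = V + ((C−V)·d_A)·d_A = V + 0.8828·d_A = (24.2556,6.5016)
T_B = V + ((C−V)·d_B)·d_B = V + 0.8828·d_B = (22.5273,6.5779)
sweep = 180° − θ = 23.0655°

center=(23.5786,10.7748) T_A=(24.2556,6.5016) T_B=(22.5273,6.5779) sweep=23.0655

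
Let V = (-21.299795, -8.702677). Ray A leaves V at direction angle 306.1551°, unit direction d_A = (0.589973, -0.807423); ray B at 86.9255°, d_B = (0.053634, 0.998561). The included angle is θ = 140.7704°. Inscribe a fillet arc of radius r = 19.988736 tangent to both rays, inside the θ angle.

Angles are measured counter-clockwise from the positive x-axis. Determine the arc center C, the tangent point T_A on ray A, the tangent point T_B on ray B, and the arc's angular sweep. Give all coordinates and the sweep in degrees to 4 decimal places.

center=(-0.9578,-2.6615) T_A=(-17.0971,-14.4543) T_B=(-20.9177,-1.5894) sweep=39.2296

bisector direction at 16.5403° = (0.958620,0.284690)
center distance |VC| = r/sin(θ/2) = 19.988736/sin(70.3852°) = 21.220123
C = V + |VC|·bis = (-0.9578,-2.6615)
T_A = V + ((C−V)·d_A)·d_A = V + 7.1235·d_A = (-17.0971,-14.4543)
T_B = V + ((C−V)·d_B)·d_B = V + 7.1235·d_B = (-20.9177,-1.5894)
sweep = 180° − θ = 39.2296°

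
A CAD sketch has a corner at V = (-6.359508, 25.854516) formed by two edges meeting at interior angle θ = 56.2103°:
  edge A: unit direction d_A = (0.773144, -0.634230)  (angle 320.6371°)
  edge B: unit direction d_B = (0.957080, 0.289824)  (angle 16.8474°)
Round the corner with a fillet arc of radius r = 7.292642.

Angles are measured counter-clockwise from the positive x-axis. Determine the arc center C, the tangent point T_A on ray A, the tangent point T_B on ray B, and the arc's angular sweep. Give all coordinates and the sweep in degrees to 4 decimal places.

center=(8.8230,22.8324) T_A=(4.1977,17.1941) T_B=(6.7094,29.8120) sweep=123.7897

bisector direction at 348.7422° = (0.980759,-0.195223)
center distance |VC| = r/sin(θ/2) = 7.292642/sin(28.1051°) = 15.480320
C = V + |VC|·bis = (8.8230,22.8324)
T_A = V + ((C−V)·d_A)·d_A = V + 13.6550·d_A = (4.1977,17.1941)
T_B = V + ((C−V)·d_B)·d_B = V + 13.6550·d_B = (6.7094,29.8120)
sweep = 180° − θ = 123.7897°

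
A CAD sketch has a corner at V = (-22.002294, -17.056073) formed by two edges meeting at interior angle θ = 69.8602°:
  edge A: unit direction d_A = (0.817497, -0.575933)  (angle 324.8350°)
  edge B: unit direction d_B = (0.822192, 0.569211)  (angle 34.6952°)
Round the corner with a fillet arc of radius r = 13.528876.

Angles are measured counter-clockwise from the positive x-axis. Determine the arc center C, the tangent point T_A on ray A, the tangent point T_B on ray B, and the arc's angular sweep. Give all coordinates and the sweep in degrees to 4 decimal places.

bisector direction at 359.7651° = (0.999992,-0.004100)
center distance |VC| = r/sin(θ/2) = 13.528876/sin(34.9301°) = 23.628061
C = V + |VC|·bis = (1.6256,-17.1529)
T_A = V + ((C−V)·d_A)·d_A = V + 19.3715·d_A = (-6.1662,-28.2128)
T_B = V + ((C−V)·d_B)·d_B = V + 19.3715·d_B = (-6.0752,-6.0296)
sweep = 180° − θ = 110.1398°

center=(1.6256,-17.1529) T_A=(-6.1662,-28.2128) T_B=(-6.0752,-6.0296) sweep=110.1398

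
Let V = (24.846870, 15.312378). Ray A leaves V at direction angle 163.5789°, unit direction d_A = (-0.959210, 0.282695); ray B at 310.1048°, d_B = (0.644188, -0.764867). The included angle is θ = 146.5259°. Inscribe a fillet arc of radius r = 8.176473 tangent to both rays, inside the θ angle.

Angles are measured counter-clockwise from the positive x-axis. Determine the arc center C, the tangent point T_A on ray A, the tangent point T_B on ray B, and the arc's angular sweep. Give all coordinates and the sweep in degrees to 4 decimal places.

bisector direction at 236.8419° = (-0.546952,-0.837164)
center distance |VC| = r/sin(θ/2) = 8.176473/sin(73.2630°) = 8.538180
C = V + |VC|·bis = (20.1769,8.1645)
T_A = V + ((C−V)·d_A)·d_A = V + 2.4588·d_A = (22.4883,16.0075)
T_B = V + ((C−V)·d_B)·d_B = V + 2.4588·d_B = (26.4308,13.4317)
sweep = 180° − θ = 33.4741°

center=(20.1769,8.1645) T_A=(22.4883,16.0075) T_B=(26.4308,13.4317) sweep=33.4741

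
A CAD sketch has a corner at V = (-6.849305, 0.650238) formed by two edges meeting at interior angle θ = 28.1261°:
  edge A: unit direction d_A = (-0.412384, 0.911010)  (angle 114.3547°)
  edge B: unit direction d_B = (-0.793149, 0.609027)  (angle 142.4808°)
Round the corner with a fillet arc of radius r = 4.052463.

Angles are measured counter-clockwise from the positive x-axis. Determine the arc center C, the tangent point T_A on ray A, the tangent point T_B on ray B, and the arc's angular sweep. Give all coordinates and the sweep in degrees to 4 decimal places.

bisector direction at 128.4177° = (-0.621391,0.783501)
center distance |VC| = r/sin(θ/2) = 4.052463/sin(14.0631°) = 16.677524
C = V + |VC|·bis = (-17.2126,13.7171)
T_A = V + ((C−V)·d_A)·d_A = V + 16.1777·d_A = (-13.5207,15.3883)
T_B = V + ((C−V)·d_B)·d_B = V + 16.1777·d_B = (-19.6806,10.5029)
sweep = 180° − θ = 151.8739°

center=(-17.2126,13.7171) T_A=(-13.5207,15.3883) T_B=(-19.6806,10.5029) sweep=151.8739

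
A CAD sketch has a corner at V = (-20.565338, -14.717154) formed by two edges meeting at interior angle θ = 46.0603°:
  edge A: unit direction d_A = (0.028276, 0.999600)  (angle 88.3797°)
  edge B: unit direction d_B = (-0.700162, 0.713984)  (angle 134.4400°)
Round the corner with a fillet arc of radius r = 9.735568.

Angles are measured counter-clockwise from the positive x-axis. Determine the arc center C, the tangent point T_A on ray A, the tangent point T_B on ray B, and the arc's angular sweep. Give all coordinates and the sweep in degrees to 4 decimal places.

center=(-29.6494,8.4510) T_A=(-19.9178,8.1757) T_B=(-36.6005,1.6345) sweep=133.9397

bisector direction at 111.4098° = (-0.365037,0.930993)
center distance |VC| = r/sin(θ/2) = 9.735568/sin(23.0301°) = 24.885438
C = V + |VC|·bis = (-29.6494,8.4510)
T_A = V + ((C−V)·d_A)·d_A = V + 22.9020·d_A = (-19.9178,8.1757)
T_B = V + ((C−V)·d_B)·d_B = V + 22.9020·d_B = (-36.6005,1.6345)
sweep = 180° − θ = 133.9397°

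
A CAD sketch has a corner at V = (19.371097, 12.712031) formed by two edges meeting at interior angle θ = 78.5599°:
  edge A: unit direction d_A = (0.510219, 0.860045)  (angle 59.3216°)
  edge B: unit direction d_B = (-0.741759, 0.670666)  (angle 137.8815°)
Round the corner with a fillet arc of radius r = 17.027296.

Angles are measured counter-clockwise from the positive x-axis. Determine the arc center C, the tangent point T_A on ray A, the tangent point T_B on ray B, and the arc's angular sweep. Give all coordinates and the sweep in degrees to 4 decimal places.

bisector direction at 98.6015° = (-0.149562,0.988752)
center distance |VC| = r/sin(θ/2) = 17.027296/sin(39.2799°) = 26.894687
C = V + |VC|·bis = (15.3487,39.3042)
T_A = V + ((C−V)·d_A)·d_A = V + 20.8181·d_A = (29.9929,30.6166)
T_B = V + ((C−V)·d_B)·d_B = V + 20.8181·d_B = (3.9290,26.6741)
sweep = 180° − θ = 101.4401°

center=(15.3487,39.3042) T_A=(29.9929,30.6166) T_B=(3.9290,26.6741) sweep=101.4401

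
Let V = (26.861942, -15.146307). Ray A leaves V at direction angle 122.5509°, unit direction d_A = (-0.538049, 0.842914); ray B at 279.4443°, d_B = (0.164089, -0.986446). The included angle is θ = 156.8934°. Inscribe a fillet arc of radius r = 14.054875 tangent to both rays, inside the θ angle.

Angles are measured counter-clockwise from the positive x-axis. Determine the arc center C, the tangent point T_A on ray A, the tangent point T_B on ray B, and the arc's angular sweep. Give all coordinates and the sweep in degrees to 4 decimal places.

center=(13.4690,-20.2867) T_A=(25.3161,-12.7245) T_B=(27.3334,-17.9805) sweep=23.1066

bisector direction at 200.9976° = (-0.933595,-0.358329)
center distance |VC| = r/sin(θ/2) = 14.054875/sin(78.4467°) = 14.345532
C = V + |VC|·bis = (13.4690,-20.2867)
T_A = V + ((C−V)·d_A)·d_A = V + 2.8731·d_A = (25.3161,-12.7245)
T_B = V + ((C−V)·d_B)·d_B = V + 2.8731·d_B = (27.3334,-17.9805)
sweep = 180° − θ = 23.1066°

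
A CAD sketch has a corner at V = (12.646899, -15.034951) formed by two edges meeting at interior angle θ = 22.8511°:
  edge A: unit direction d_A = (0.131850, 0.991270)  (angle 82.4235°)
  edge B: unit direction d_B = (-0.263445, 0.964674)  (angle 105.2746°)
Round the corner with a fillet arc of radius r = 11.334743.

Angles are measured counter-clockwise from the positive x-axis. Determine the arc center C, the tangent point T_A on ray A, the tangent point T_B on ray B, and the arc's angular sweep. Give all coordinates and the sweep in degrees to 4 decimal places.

center=(8.8059,42.0549) T_A=(20.0417,40.5604) T_B=(-2.1284,39.0688) sweep=157.1489

bisector direction at 93.8491° = (-0.067128,0.997744)
center distance |VC| = r/sin(θ/2) = 11.334743/sin(11.4255°) = 57.218881
C = V + |VC|·bis = (8.8059,42.0549)
T_A = V + ((C−V)·d_A)·d_A = V + 56.0850·d_A = (20.0417,40.5604)
T_B = V + ((C−V)·d_B)·d_B = V + 56.0850·d_B = (-2.1284,39.0688)
sweep = 180° − θ = 157.1489°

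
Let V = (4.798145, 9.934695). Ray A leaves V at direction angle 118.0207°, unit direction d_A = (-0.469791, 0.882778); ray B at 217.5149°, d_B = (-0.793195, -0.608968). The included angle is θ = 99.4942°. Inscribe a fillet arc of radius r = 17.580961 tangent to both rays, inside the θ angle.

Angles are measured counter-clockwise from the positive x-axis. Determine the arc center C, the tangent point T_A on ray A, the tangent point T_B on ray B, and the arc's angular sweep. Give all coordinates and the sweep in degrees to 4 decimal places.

bisector direction at 167.7678° = (-0.977297,0.211874)
center distance |VC| = r/sin(θ/2) = 17.580961/sin(49.7471°) = 23.035857
C = V + |VC|·bis = (-17.7147,14.8154)
T_A = V + ((C−V)·d_A)·d_A = V + 14.8849·d_A = (-2.1946,23.0748)
T_B = V + ((C−V)·d_B)·d_B = V + 14.8849·d_B = (-7.0085,0.8703)
sweep = 180° − θ = 80.5058°

center=(-17.7147,14.8154) T_A=(-2.1946,23.0748) T_B=(-7.0085,0.8703) sweep=80.5058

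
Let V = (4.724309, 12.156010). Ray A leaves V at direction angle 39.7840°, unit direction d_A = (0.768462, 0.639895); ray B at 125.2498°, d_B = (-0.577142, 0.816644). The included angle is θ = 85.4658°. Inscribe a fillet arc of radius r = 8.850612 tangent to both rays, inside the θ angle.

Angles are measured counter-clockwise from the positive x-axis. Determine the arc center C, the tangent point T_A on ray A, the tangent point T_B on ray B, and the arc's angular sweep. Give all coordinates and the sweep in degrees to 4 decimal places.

bisector direction at 82.5169° = (0.130234,0.991483)
center distance |VC| = r/sin(θ/2) = 8.850612/sin(42.7329°) = 13.042813
C = V + |VC|·bis = (6.4229,25.0877)
T_A = V + ((C−V)·d_A)·d_A = V + 9.5803·d_A = (12.0864,18.2864)
T_B = V + ((C−V)·d_B)·d_B = V + 9.5803·d_B = (-0.8049,19.9797)
sweep = 180° − θ = 94.5342°

center=(6.4229,25.0877) T_A=(12.0864,18.2864) T_B=(-0.8049,19.9797) sweep=94.5342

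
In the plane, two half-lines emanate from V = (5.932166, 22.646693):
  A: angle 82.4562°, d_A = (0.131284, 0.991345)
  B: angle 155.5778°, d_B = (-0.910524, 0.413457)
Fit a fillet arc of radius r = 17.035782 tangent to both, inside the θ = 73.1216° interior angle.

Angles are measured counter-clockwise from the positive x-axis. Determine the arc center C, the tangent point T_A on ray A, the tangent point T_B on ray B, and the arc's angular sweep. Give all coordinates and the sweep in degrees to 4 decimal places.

center=(-7.9404,47.6559) T_A=(8.9480,45.4194) T_B=(-14.9839,32.1444) sweep=106.8784

bisector direction at 119.0170° = (-0.485069,0.874476)
center distance |VC| = r/sin(θ/2) = 17.035782/sin(36.5608°) = 28.599099
C = V + |VC|·bis = (-7.9404,47.6559)
T_A = V + ((C−V)·d_A)·d_A = V + 22.9715·d_A = (8.9480,45.4194)
T_B = V + ((C−V)·d_B)·d_B = V + 22.9715·d_B = (-14.9839,32.1444)
sweep = 180° − θ = 106.8784°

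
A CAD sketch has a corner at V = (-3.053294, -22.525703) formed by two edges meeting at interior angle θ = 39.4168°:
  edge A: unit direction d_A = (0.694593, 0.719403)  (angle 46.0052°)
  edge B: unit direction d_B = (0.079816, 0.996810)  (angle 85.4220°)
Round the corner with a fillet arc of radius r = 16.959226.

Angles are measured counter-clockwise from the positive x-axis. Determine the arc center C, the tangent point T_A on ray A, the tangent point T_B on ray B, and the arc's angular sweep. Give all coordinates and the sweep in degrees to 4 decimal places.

bisector direction at 65.7136° = (0.411298,0.911501)
center distance |VC| = r/sin(θ/2) = 16.959226/sin(19.7084°) = 50.289301
C = V + |VC|·bis = (17.6306,23.3130)
T_A = V + ((C−V)·d_A)·d_A = V + 47.3434·d_A = (29.8311,11.5333)
T_B = V + ((C−V)·d_B)·d_B = V + 47.3434·d_B = (0.7255,24.6667)
sweep = 180° − θ = 140.5832°

center=(17.6306,23.3130) T_A=(29.8311,11.5333) T_B=(0.7255,24.6667) sweep=140.5832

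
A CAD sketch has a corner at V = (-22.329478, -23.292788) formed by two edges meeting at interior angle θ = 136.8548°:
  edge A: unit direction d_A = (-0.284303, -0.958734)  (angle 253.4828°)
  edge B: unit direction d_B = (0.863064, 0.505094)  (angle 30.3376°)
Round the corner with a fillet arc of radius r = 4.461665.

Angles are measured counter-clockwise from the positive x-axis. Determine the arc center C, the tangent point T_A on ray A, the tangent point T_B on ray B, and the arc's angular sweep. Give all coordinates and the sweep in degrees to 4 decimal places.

center=(-18.5534,-26.2525) T_A=(-22.8310,-24.9840) T_B=(-20.8070,-22.4018) sweep=43.1452

bisector direction at 321.9102° = (0.787045,-0.616896)
center distance |VC| = r/sin(θ/2) = 4.461665/sin(68.4274°) = 4.797735
C = V + |VC|·bis = (-18.5534,-26.2525)
T_A = V + ((C−V)·d_A)·d_A = V + 1.7640·d_A = (-22.8310,-24.9840)
T_B = V + ((C−V)·d_B)·d_B = V + 1.7640·d_B = (-20.8070,-22.4018)
sweep = 180° − θ = 43.1452°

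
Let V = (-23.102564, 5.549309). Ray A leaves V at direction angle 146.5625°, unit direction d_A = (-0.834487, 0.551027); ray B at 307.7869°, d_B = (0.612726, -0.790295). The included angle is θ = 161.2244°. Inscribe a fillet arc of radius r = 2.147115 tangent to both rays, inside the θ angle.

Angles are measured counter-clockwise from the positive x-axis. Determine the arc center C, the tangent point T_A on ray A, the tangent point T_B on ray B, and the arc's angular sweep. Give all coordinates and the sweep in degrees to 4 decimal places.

bisector direction at 227.1747° = (-0.679765,-0.733430)
center distance |VC| = r/sin(θ/2) = 2.147115/sin(80.6122°) = 2.176262
C = V + |VC|·bis = (-24.5819,3.9532)
T_A = V + ((C−V)·d_A)·d_A = V + 0.3550·d_A = (-23.3988,5.7449)
T_B = V + ((C−V)·d_B)·d_B = V + 0.3550·d_B = (-22.8851,5.2688)
sweep = 180° − θ = 18.7756°

center=(-24.5819,3.9532) T_A=(-23.3988,5.7449) T_B=(-22.8851,5.2688) sweep=18.7756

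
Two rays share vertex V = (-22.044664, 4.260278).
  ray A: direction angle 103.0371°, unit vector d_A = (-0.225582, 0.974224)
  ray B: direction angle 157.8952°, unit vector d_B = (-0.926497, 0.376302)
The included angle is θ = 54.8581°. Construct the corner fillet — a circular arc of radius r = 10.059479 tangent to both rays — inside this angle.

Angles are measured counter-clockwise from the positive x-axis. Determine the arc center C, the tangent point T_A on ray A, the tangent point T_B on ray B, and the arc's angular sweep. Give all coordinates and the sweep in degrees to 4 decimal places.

bisector direction at 130.4661° = (-0.648999,0.760790)
center distance |VC| = r/sin(θ/2) = 10.059479/sin(27.4291°) = 21.837582
C = V + |VC|·bis = (-36.2172,20.8741)
T_A = V + ((C−V)·d_A)·d_A = V + 19.3826·d_A = (-26.4170,23.1433)
T_B = V + ((C−V)·d_B)·d_B = V + 19.3826·d_B = (-40.0026,11.5540)
sweep = 180° − θ = 125.1419°

center=(-36.2172,20.8741) T_A=(-26.4170,23.1433) T_B=(-40.0026,11.5540) sweep=125.1419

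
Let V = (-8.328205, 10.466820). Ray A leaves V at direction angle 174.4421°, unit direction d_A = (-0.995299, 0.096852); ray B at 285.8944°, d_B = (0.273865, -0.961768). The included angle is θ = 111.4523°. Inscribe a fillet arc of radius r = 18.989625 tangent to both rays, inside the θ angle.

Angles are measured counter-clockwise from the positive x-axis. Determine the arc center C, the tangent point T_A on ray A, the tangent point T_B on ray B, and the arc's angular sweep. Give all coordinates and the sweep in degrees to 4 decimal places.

bisector direction at 230.1683° = (-0.640535,-0.767929)
center distance |VC| = r/sin(θ/2) = 18.989625/sin(55.7261°) = 22.979973
C = V + |VC|·bis = (-23.0477,-7.1802)
T_A = V + ((C−V)·d_A)·d_A = V + 12.9411·d_A = (-21.2085,11.7202)
T_B = V + ((C−V)·d_B)·d_B = V + 12.9411·d_B = (-4.7841,-1.9796)
sweep = 180° − θ = 68.5477°

center=(-23.0477,-7.1802) T_A=(-21.2085,11.7202) T_B=(-4.7841,-1.9796) sweep=68.5477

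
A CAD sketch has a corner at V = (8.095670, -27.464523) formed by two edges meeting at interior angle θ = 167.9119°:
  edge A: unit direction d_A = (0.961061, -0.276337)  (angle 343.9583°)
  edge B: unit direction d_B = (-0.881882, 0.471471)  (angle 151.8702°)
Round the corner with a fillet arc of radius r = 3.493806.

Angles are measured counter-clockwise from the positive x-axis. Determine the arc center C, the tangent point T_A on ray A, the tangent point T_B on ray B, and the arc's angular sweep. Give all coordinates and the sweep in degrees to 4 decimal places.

center=(9.4167,-24.2090) T_A=(8.4512,-27.5667) T_B=(7.7694,-27.2901) sweep=12.0881

bisector direction at 67.9142° = (0.375994,0.926622)
center distance |VC| = r/sin(θ/2) = 3.493806/sin(83.9560°) = 3.513336
C = V + |VC|·bis = (9.4167,-24.2090)
T_A = V + ((C−V)·d_A)·d_A = V + 0.3699·d_A = (8.4512,-27.5667)
T_B = V + ((C−V)·d_B)·d_B = V + 0.3699·d_B = (7.7694,-27.2901)
sweep = 180° − θ = 12.0881°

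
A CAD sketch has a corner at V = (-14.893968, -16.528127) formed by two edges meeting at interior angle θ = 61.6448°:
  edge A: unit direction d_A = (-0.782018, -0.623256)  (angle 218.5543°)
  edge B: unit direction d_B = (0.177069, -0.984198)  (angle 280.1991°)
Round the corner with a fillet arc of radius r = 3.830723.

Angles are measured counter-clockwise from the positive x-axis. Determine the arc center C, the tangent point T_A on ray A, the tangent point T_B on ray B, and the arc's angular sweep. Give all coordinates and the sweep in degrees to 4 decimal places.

bisector direction at 249.3767° = (-0.352222,-0.935916)
center distance |VC| = r/sin(θ/2) = 3.830723/sin(30.8224°) = 7.476352
C = V + |VC|·bis = (-17.5273,-23.5254)
T_A = V + ((C−V)·d_A)·d_A = V + 6.4204·d_A = (-19.9148,-20.5297)
T_B = V + ((C−V)·d_B)·d_B = V + 6.4204·d_B = (-13.7571,-22.8471)
sweep = 180° − θ = 118.3552°

center=(-17.5273,-23.5254) T_A=(-19.9148,-20.5297) T_B=(-13.7571,-22.8471) sweep=118.3552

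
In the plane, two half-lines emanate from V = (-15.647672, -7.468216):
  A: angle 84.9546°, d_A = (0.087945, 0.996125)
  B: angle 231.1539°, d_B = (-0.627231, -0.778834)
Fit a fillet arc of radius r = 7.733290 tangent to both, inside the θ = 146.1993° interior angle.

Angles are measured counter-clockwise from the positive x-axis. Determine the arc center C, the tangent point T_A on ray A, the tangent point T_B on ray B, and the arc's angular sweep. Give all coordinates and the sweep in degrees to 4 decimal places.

center=(-23.1444,-4.4476) T_A=(-15.4410,-5.1277) T_B=(-17.1214,-9.2982) sweep=33.8007

bisector direction at 158.0542° = (-0.927538,0.373729)
center distance |VC| = r/sin(θ/2) = 7.733290/sin(73.0996°) = 8.082352
C = V + |VC|·bis = (-23.1444,-4.4476)
T_A = V + ((C−V)·d_A)·d_A = V + 2.3496·d_A = (-15.4410,-5.1277)
T_B = V + ((C−V)·d_B)·d_B = V + 2.3496·d_B = (-17.1214,-9.2982)
sweep = 180° − θ = 33.8007°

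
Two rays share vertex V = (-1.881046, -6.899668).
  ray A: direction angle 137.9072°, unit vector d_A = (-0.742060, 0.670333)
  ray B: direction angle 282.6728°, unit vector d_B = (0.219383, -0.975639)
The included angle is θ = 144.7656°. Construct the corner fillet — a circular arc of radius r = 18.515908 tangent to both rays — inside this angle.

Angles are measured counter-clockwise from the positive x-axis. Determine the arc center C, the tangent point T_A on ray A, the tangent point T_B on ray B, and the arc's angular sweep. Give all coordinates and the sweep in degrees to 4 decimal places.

center=(-18.6560,-16.6982) T_A=(-6.2441,-2.9583) T_B=(-0.5911,-12.6361) sweep=35.2344

bisector direction at 210.2900° = (-0.863484,-0.504377)
center distance |VC| = r/sin(θ/2) = 18.515908/sin(72.3828°) = 19.427039
C = V + |VC|·bis = (-18.6560,-16.6982)
T_A = V + ((C−V)·d_A)·d_A = V + 5.8797·d_A = (-6.2441,-2.9583)
T_B = V + ((C−V)·d_B)·d_B = V + 5.8797·d_B = (-0.5911,-12.6361)
sweep = 180° − θ = 35.2344°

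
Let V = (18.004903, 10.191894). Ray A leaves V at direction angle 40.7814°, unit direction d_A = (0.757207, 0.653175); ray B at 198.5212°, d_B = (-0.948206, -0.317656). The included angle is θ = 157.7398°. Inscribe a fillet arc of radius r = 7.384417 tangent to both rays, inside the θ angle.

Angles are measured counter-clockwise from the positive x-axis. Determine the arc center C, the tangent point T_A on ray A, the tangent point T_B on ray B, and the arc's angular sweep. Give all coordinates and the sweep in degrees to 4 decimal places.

bisector direction at 119.6513° = (-0.494720,0.869052)
center distance |VC| = r/sin(θ/2) = 7.384417/sin(78.8699°) = 7.525970
C = V + |VC|·bis = (14.2817,16.7324)
T_A = V + ((C−V)·d_A)·d_A = V + 1.4528·d_A = (19.1050,11.1408)
T_B = V + ((C−V)·d_B)·d_B = V + 1.4528·d_B = (16.6274,9.7304)
sweep = 180° − θ = 22.2602°

center=(14.2817,16.7324) T_A=(19.1050,11.1408) T_B=(16.6274,9.7304) sweep=22.2602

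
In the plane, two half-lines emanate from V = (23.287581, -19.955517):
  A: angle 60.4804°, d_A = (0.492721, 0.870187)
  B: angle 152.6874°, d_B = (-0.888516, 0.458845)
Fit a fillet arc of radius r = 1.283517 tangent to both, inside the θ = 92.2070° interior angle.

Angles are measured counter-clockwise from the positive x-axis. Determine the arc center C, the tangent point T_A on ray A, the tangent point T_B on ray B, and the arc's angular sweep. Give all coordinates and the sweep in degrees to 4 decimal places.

center=(22.7792,-18.2484) T_A=(23.8961,-18.8808) T_B=(22.1903,-19.3888) sweep=87.7930

bisector direction at 106.5839° = (-0.285419,0.958403)
center distance |VC| = r/sin(θ/2) = 1.283517/sin(46.1035°) = 1.781194
C = V + |VC|·bis = (22.7792,-18.2484)
T_A = V + ((C−V)·d_A)·d_A = V + 1.2350·d_A = (23.8961,-18.8808)
T_B = V + ((C−V)·d_B)·d_B = V + 1.2350·d_B = (22.1903,-19.3888)
sweep = 180° − θ = 87.7930°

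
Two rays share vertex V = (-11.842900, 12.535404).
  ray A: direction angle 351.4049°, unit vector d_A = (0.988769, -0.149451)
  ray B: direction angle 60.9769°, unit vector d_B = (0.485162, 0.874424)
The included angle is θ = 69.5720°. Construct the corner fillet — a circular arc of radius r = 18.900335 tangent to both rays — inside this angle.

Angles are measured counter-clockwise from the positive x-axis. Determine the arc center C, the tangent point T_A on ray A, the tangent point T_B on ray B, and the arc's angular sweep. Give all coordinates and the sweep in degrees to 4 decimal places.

bisector direction at 26.1909° = (0.897328,0.441363)
center distance |VC| = r/sin(θ/2) = 18.900335/sin(34.7860°) = 33.128672
C = V + |VC|·bis = (17.8844,27.1572)
T_A = V + ((C−V)·d_A)·d_A = V + 27.2082·d_A = (15.0597,8.4691)
T_B = V + ((C−V)·d_B)·d_B = V + 27.2082·d_B = (1.3575,36.3269)
sweep = 180° − θ = 110.4280°

center=(17.8844,27.1572) T_A=(15.0597,8.4691) T_B=(1.3575,36.3269) sweep=110.4280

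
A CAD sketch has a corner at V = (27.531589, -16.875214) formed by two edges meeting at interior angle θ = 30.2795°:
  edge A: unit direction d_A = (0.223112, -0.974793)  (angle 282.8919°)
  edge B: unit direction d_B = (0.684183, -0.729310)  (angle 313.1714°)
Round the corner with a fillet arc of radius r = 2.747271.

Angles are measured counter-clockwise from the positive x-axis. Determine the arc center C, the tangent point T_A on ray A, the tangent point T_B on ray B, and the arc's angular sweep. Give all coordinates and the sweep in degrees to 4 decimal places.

center=(32.4751,-26.1601) T_A=(29.7970,-26.7731) T_B=(34.4787,-24.2805) sweep=149.7205

bisector direction at 298.0317° = (0.469959,-0.882688)
center distance |VC| = r/sin(θ/2) = 2.747271/sin(15.1397°) = 10.518919
C = V + |VC|·bis = (32.4751,-26.1601)
T_A = V + ((C−V)·d_A)·d_A = V + 10.1538·d_A = (29.7970,-26.7731)
T_B = V + ((C−V)·d_B)·d_B = V + 10.1538·d_B = (34.4787,-24.2805)
sweep = 180° − θ = 149.7205°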